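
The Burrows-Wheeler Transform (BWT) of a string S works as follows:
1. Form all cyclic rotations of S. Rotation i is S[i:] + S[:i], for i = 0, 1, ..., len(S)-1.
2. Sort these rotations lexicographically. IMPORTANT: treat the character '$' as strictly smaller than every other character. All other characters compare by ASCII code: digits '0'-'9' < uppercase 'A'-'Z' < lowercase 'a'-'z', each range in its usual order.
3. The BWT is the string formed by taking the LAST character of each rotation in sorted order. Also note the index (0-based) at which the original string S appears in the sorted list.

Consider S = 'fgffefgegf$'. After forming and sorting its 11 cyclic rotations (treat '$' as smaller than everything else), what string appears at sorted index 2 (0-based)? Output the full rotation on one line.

All 11 rotations (rotation i = S[i:]+S[:i]):
  rot[0] = fgffefgegf$
  rot[1] = gffefgegf$f
  rot[2] = ffefgegf$fg
  rot[3] = fefgegf$fgf
  rot[4] = efgegf$fgff
  rot[5] = fgegf$fgffe
  rot[6] = gegf$fgffef
  rot[7] = egf$fgffefg
  rot[8] = gf$fgffefge
  rot[9] = f$fgffefgeg
  rot[10] = $fgffefgegf
Sorted (with $ < everything):
  sorted[0] = $fgffefgegf
  sorted[1] = efgegf$fgff
  sorted[2] = egf$fgffefg
  sorted[3] = f$fgffefgeg
  sorted[4] = fefgegf$fgf
  sorted[5] = ffefgegf$fg
  sorted[6] = fgegf$fgffe
  sorted[7] = fgffefgegf$
  sorted[8] = gegf$fgffef
  sorted[9] = gf$fgffefge
  sorted[10] = gffefgegf$f
sorted[2] = egf$fgffefg

Answer: egf$fgffefg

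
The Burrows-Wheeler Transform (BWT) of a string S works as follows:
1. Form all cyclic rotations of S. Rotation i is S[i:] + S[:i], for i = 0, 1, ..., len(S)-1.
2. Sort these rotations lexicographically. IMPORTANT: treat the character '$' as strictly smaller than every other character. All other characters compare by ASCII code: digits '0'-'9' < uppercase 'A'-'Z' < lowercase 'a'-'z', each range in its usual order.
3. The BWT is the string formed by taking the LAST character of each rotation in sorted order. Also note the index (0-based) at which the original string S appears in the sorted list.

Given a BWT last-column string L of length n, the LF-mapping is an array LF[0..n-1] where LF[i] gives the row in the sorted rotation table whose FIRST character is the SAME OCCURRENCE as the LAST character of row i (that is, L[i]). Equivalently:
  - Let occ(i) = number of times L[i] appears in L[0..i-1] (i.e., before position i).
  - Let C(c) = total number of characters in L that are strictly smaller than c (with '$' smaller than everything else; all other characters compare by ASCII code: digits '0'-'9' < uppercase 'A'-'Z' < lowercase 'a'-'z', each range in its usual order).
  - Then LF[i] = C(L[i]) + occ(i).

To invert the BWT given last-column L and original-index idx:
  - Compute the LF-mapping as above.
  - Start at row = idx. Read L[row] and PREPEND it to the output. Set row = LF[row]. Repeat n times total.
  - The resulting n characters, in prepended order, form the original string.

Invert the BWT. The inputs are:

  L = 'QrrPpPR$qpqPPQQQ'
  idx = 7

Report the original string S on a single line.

LF mapping: 5 14 15 1 10 2 9 0 12 11 13 3 4 6 7 8
Walk LF starting at row 7, prepending L[row]:
  step 1: row=7, L[7]='$', prepend. Next row=LF[7]=0
  step 2: row=0, L[0]='Q', prepend. Next row=LF[0]=5
  step 3: row=5, L[5]='P', prepend. Next row=LF[5]=2
  step 4: row=2, L[2]='r', prepend. Next row=LF[2]=15
  step 5: row=15, L[15]='Q', prepend. Next row=LF[15]=8
  step 6: row=8, L[8]='q', prepend. Next row=LF[8]=12
  step 7: row=12, L[12]='P', prepend. Next row=LF[12]=4
  step 8: row=4, L[4]='p', prepend. Next row=LF[4]=10
  step 9: row=10, L[10]='q', prepend. Next row=LF[10]=13
  step 10: row=13, L[13]='Q', prepend. Next row=LF[13]=6
  step 11: row=6, L[6]='R', prepend. Next row=LF[6]=9
  step 12: row=9, L[9]='p', prepend. Next row=LF[9]=11
  step 13: row=11, L[11]='P', prepend. Next row=LF[11]=3
  step 14: row=3, L[3]='P', prepend. Next row=LF[3]=1
  step 15: row=1, L[1]='r', prepend. Next row=LF[1]=14
  step 16: row=14, L[14]='Q', prepend. Next row=LF[14]=7
Reversed output: QrPPpRQqpPqQrPQ$

Answer: QrPPpRQqpPqQrPQ$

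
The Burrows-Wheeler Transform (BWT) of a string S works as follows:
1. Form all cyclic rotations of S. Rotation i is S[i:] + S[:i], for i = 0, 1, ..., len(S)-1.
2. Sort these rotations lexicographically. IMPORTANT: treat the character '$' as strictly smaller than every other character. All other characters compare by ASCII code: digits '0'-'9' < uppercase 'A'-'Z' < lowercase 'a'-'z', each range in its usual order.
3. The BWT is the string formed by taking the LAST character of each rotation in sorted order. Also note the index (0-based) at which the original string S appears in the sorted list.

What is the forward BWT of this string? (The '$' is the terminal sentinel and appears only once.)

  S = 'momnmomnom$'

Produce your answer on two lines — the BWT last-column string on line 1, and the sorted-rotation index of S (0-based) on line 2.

All 11 rotations (rotation i = S[i:]+S[:i]):
  rot[0] = momnmomnom$
  rot[1] = omnmomnom$m
  rot[2] = mnmomnom$mo
  rot[3] = nmomnom$mom
  rot[4] = momnom$momn
  rot[5] = omnom$momnm
  rot[6] = mnom$momnmo
  rot[7] = nom$momnmom
  rot[8] = om$momnmomn
  rot[9] = m$momnmomno
  rot[10] = $momnmomnom
Sorted (with $ < everything):
  sorted[0] = $momnmomnom  (last char: 'm')
  sorted[1] = m$momnmomno  (last char: 'o')
  sorted[2] = mnmomnom$mo  (last char: 'o')
  sorted[3] = mnom$momnmo  (last char: 'o')
  sorted[4] = momnmomnom$  (last char: '$')
  sorted[5] = momnom$momn  (last char: 'n')
  sorted[6] = nmomnom$mom  (last char: 'm')
  sorted[7] = nom$momnmom  (last char: 'm')
  sorted[8] = om$momnmomn  (last char: 'n')
  sorted[9] = omnmomnom$m  (last char: 'm')
  sorted[10] = omnom$momnm  (last char: 'm')
Last column: mooo$nmmnmm
Original string S is at sorted index 4

Answer: mooo$nmmnmm
4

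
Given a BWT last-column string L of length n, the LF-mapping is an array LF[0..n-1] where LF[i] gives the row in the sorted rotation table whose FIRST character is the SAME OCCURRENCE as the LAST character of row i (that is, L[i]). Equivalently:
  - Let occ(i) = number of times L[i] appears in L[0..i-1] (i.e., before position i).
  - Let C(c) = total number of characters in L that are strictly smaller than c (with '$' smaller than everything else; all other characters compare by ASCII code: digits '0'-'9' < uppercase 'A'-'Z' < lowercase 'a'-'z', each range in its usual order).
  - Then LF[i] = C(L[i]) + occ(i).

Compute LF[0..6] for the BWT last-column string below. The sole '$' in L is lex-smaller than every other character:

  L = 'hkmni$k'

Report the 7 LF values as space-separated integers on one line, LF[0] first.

Answer: 1 3 5 6 2 0 4

Derivation:
Char counts: '$':1, 'h':1, 'i':1, 'k':2, 'm':1, 'n':1
C (first-col start): C('$')=0, C('h')=1, C('i')=2, C('k')=3, C('m')=5, C('n')=6
L[0]='h': occ=0, LF[0]=C('h')+0=1+0=1
L[1]='k': occ=0, LF[1]=C('k')+0=3+0=3
L[2]='m': occ=0, LF[2]=C('m')+0=5+0=5
L[3]='n': occ=0, LF[3]=C('n')+0=6+0=6
L[4]='i': occ=0, LF[4]=C('i')+0=2+0=2
L[5]='$': occ=0, LF[5]=C('$')+0=0+0=0
L[6]='k': occ=1, LF[6]=C('k')+1=3+1=4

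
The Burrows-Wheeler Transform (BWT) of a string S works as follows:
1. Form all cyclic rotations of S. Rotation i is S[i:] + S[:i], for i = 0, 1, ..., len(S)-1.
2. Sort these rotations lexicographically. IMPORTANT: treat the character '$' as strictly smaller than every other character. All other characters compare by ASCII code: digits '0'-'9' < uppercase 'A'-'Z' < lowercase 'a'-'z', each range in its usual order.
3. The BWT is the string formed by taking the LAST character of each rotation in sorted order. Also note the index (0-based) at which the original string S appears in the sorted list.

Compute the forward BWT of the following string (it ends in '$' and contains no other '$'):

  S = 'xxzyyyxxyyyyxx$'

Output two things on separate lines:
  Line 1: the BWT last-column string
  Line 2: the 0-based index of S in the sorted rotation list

Answer: xxyy$xxyyyyyzxx
4

Derivation:
All 15 rotations (rotation i = S[i:]+S[:i]):
  rot[0] = xxzyyyxxyyyyxx$
  rot[1] = xzyyyxxyyyyxx$x
  rot[2] = zyyyxxyyyyxx$xx
  rot[3] = yyyxxyyyyxx$xxz
  rot[4] = yyxxyyyyxx$xxzy
  rot[5] = yxxyyyyxx$xxzyy
  rot[6] = xxyyyyxx$xxzyyy
  rot[7] = xyyyyxx$xxzyyyx
  rot[8] = yyyyxx$xxzyyyxx
  rot[9] = yyyxx$xxzyyyxxy
  rot[10] = yyxx$xxzyyyxxyy
  rot[11] = yxx$xxzyyyxxyyy
  rot[12] = xx$xxzyyyxxyyyy
  rot[13] = x$xxzyyyxxyyyyx
  rot[14] = $xxzyyyxxyyyyxx
Sorted (with $ < everything):
  sorted[0] = $xxzyyyxxyyyyxx  (last char: 'x')
  sorted[1] = x$xxzyyyxxyyyyx  (last char: 'x')
  sorted[2] = xx$xxzyyyxxyyyy  (last char: 'y')
  sorted[3] = xxyyyyxx$xxzyyy  (last char: 'y')
  sorted[4] = xxzyyyxxyyyyxx$  (last char: '$')
  sorted[5] = xyyyyxx$xxzyyyx  (last char: 'x')
  sorted[6] = xzyyyxxyyyyxx$x  (last char: 'x')
  sorted[7] = yxx$xxzyyyxxyyy  (last char: 'y')
  sorted[8] = yxxyyyyxx$xxzyy  (last char: 'y')
  sorted[9] = yyxx$xxzyyyxxyy  (last char: 'y')
  sorted[10] = yyxxyyyyxx$xxzy  (last char: 'y')
  sorted[11] = yyyxx$xxzyyyxxy  (last char: 'y')
  sorted[12] = yyyxxyyyyxx$xxz  (last char: 'z')
  sorted[13] = yyyyxx$xxzyyyxx  (last char: 'x')
  sorted[14] = zyyyxxyyyyxx$xx  (last char: 'x')
Last column: xxyy$xxyyyyyzxx
Original string S is at sorted index 4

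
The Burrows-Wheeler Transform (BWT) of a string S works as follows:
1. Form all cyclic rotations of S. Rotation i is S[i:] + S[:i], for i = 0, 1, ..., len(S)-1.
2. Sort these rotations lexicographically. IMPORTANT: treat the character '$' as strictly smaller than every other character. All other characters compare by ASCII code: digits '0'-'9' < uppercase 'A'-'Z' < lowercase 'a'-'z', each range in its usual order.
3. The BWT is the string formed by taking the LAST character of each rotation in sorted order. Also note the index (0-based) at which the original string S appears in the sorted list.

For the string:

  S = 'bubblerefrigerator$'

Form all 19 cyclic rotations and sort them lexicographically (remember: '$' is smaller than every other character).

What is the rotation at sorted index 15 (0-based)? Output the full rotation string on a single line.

All 19 rotations (rotation i = S[i:]+S[:i]):
  rot[0] = bubblerefrigerator$
  rot[1] = ubblerefrigerator$b
  rot[2] = bblerefrigerator$bu
  rot[3] = blerefrigerator$bub
  rot[4] = lerefrigerator$bubb
  rot[5] = erefrigerator$bubbl
  rot[6] = refrigerator$bubble
  rot[7] = efrigerator$bubbler
  rot[8] = frigerator$bubblere
  rot[9] = rigerator$bubbleref
  rot[10] = igerator$bubblerefr
  rot[11] = gerator$bubblerefri
  rot[12] = erator$bubblerefrig
  rot[13] = rator$bubblerefrige
  rot[14] = ator$bubblerefriger
  rot[15] = tor$bubblerefrigera
  rot[16] = or$bubblerefrigerat
  rot[17] = r$bubblerefrigerato
  rot[18] = $bubblerefrigerator
Sorted (with $ < everything):
  sorted[0] = $bubblerefrigerator
  sorted[1] = ator$bubblerefriger
  sorted[2] = bblerefrigerator$bu
  sorted[3] = blerefrigerator$bub
  sorted[4] = bubblerefrigerator$
  sorted[5] = efrigerator$bubbler
  sorted[6] = erator$bubblerefrig
  sorted[7] = erefrigerator$bubbl
  sorted[8] = frigerator$bubblere
  sorted[9] = gerator$bubblerefri
  sorted[10] = igerator$bubblerefr
  sorted[11] = lerefrigerator$bubb
  sorted[12] = or$bubblerefrigerat
  sorted[13] = r$bubblerefrigerato
  sorted[14] = rator$bubblerefrige
  sorted[15] = refrigerator$bubble
  sorted[16] = rigerator$bubbleref
  sorted[17] = tor$bubblerefrigera
  sorted[18] = ubblerefrigerator$b
sorted[15] = refrigerator$bubble

Answer: refrigerator$bubble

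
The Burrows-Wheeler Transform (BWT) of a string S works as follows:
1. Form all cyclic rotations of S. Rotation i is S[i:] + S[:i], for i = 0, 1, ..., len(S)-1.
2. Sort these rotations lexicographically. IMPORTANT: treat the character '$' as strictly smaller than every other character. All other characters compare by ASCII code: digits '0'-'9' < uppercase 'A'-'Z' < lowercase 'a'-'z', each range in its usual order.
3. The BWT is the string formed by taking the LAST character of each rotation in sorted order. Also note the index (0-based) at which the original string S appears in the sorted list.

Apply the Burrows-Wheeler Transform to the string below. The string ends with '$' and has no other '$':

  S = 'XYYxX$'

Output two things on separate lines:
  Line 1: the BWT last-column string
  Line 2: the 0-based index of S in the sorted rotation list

All 6 rotations (rotation i = S[i:]+S[:i]):
  rot[0] = XYYxX$
  rot[1] = YYxX$X
  rot[2] = YxX$XY
  rot[3] = xX$XYY
  rot[4] = X$XYYx
  rot[5] = $XYYxX
Sorted (with $ < everything):
  sorted[0] = $XYYxX  (last char: 'X')
  sorted[1] = X$XYYx  (last char: 'x')
  sorted[2] = XYYxX$  (last char: '$')
  sorted[3] = YYxX$X  (last char: 'X')
  sorted[4] = YxX$XY  (last char: 'Y')
  sorted[5] = xX$XYY  (last char: 'Y')
Last column: Xx$XYY
Original string S is at sorted index 2

Answer: Xx$XYY
2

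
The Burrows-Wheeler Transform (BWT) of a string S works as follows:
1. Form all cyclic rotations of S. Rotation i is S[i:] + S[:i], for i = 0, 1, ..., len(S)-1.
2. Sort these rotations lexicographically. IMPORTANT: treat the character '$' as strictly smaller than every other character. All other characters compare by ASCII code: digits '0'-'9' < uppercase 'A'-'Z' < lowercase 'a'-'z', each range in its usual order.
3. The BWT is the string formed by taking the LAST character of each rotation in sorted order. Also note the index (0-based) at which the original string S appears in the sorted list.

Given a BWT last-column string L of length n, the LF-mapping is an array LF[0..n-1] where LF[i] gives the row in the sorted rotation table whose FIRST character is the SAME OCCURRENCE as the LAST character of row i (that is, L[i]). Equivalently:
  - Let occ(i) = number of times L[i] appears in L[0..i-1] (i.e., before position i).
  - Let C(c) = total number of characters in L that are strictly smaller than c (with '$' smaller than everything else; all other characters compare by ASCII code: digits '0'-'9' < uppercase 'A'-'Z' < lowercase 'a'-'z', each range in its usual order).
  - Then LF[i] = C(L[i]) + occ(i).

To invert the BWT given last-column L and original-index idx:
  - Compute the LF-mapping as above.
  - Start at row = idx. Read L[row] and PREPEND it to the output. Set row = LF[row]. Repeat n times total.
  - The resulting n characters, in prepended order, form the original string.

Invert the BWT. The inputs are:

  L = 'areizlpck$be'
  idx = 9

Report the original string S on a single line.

Answer: picklezebra$

Derivation:
LF mapping: 1 10 4 6 11 8 9 3 7 0 2 5
Walk LF starting at row 9, prepending L[row]:
  step 1: row=9, L[9]='$', prepend. Next row=LF[9]=0
  step 2: row=0, L[0]='a', prepend. Next row=LF[0]=1
  step 3: row=1, L[1]='r', prepend. Next row=LF[1]=10
  step 4: row=10, L[10]='b', prepend. Next row=LF[10]=2
  step 5: row=2, L[2]='e', prepend. Next row=LF[2]=4
  step 6: row=4, L[4]='z', prepend. Next row=LF[4]=11
  step 7: row=11, L[11]='e', prepend. Next row=LF[11]=5
  step 8: row=5, L[5]='l', prepend. Next row=LF[5]=8
  step 9: row=8, L[8]='k', prepend. Next row=LF[8]=7
  step 10: row=7, L[7]='c', prepend. Next row=LF[7]=3
  step 11: row=3, L[3]='i', prepend. Next row=LF[3]=6
  step 12: row=6, L[6]='p', prepend. Next row=LF[6]=9
Reversed output: picklezebra$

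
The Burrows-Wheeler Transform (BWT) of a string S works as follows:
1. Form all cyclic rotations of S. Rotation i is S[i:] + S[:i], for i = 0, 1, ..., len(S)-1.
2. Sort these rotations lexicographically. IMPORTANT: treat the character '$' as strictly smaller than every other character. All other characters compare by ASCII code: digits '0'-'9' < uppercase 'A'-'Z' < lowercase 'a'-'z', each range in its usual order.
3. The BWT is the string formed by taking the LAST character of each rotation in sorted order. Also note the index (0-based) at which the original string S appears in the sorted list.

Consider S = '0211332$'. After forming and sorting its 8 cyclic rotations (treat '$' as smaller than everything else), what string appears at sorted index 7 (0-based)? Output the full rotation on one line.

Answer: 332$0211

Derivation:
All 8 rotations (rotation i = S[i:]+S[:i]):
  rot[0] = 0211332$
  rot[1] = 211332$0
  rot[2] = 11332$02
  rot[3] = 1332$021
  rot[4] = 332$0211
  rot[5] = 32$02113
  rot[6] = 2$021133
  rot[7] = $0211332
Sorted (with $ < everything):
  sorted[0] = $0211332
  sorted[1] = 0211332$
  sorted[2] = 11332$02
  sorted[3] = 1332$021
  sorted[4] = 2$021133
  sorted[5] = 211332$0
  sorted[6] = 32$02113
  sorted[7] = 332$0211
sorted[7] = 332$0211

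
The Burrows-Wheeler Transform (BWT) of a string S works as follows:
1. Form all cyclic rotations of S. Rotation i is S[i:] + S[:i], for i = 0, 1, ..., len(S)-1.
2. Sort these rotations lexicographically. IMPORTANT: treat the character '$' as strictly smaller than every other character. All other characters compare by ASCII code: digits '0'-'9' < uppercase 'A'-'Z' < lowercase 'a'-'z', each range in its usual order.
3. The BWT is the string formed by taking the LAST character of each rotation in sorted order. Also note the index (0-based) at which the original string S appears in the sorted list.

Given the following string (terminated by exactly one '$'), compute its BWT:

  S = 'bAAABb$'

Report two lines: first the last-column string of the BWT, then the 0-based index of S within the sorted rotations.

Answer: bbAAAB$
6

Derivation:
All 7 rotations (rotation i = S[i:]+S[:i]):
  rot[0] = bAAABb$
  rot[1] = AAABb$b
  rot[2] = AABb$bA
  rot[3] = ABb$bAA
  rot[4] = Bb$bAAA
  rot[5] = b$bAAAB
  rot[6] = $bAAABb
Sorted (with $ < everything):
  sorted[0] = $bAAABb  (last char: 'b')
  sorted[1] = AAABb$b  (last char: 'b')
  sorted[2] = AABb$bA  (last char: 'A')
  sorted[3] = ABb$bAA  (last char: 'A')
  sorted[4] = Bb$bAAA  (last char: 'A')
  sorted[5] = b$bAAAB  (last char: 'B')
  sorted[6] = bAAABb$  (last char: '$')
Last column: bbAAAB$
Original string S is at sorted index 6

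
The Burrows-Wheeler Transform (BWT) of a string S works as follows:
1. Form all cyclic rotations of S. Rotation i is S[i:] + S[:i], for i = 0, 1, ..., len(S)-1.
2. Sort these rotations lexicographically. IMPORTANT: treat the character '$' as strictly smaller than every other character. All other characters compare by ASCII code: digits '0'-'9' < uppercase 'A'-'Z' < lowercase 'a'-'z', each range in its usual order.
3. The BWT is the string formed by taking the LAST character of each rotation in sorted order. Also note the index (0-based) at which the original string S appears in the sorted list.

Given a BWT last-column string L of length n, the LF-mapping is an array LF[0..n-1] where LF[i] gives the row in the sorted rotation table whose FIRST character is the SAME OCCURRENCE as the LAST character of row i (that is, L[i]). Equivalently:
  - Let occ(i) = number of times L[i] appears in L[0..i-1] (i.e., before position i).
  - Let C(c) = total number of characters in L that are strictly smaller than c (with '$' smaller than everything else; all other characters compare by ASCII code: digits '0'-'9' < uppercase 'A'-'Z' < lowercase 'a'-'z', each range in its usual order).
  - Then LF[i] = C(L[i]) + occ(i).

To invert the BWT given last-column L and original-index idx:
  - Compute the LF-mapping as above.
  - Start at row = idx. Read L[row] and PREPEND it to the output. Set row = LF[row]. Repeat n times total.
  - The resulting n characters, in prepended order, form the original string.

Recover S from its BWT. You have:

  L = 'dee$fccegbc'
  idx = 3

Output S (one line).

Answer: cebfcgeecd$

Derivation:
LF mapping: 5 6 7 0 9 2 3 8 10 1 4
Walk LF starting at row 3, prepending L[row]:
  step 1: row=3, L[3]='$', prepend. Next row=LF[3]=0
  step 2: row=0, L[0]='d', prepend. Next row=LF[0]=5
  step 3: row=5, L[5]='c', prepend. Next row=LF[5]=2
  step 4: row=2, L[2]='e', prepend. Next row=LF[2]=7
  step 5: row=7, L[7]='e', prepend. Next row=LF[7]=8
  step 6: row=8, L[8]='g', prepend. Next row=LF[8]=10
  step 7: row=10, L[10]='c', prepend. Next row=LF[10]=4
  step 8: row=4, L[4]='f', prepend. Next row=LF[4]=9
  step 9: row=9, L[9]='b', prepend. Next row=LF[9]=1
  step 10: row=1, L[1]='e', prepend. Next row=LF[1]=6
  step 11: row=6, L[6]='c', prepend. Next row=LF[6]=3
Reversed output: cebfcgeecd$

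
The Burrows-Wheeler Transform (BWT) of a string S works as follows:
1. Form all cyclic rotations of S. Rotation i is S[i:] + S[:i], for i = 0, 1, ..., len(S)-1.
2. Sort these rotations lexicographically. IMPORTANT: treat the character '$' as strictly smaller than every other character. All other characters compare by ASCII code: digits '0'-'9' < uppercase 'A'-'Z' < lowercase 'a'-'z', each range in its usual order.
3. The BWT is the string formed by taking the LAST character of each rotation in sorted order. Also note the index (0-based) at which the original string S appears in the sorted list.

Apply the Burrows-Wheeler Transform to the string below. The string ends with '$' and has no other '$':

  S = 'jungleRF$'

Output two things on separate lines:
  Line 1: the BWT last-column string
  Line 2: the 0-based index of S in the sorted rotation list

All 9 rotations (rotation i = S[i:]+S[:i]):
  rot[0] = jungleRF$
  rot[1] = ungleRF$j
  rot[2] = ngleRF$ju
  rot[3] = gleRF$jun
  rot[4] = leRF$jung
  rot[5] = eRF$jungl
  rot[6] = RF$jungle
  rot[7] = F$jungleR
  rot[8] = $jungleRF
Sorted (with $ < everything):
  sorted[0] = $jungleRF  (last char: 'F')
  sorted[1] = F$jungleR  (last char: 'R')
  sorted[2] = RF$jungle  (last char: 'e')
  sorted[3] = eRF$jungl  (last char: 'l')
  sorted[4] = gleRF$jun  (last char: 'n')
  sorted[5] = jungleRF$  (last char: '$')
  sorted[6] = leRF$jung  (last char: 'g')
  sorted[7] = ngleRF$ju  (last char: 'u')
  sorted[8] = ungleRF$j  (last char: 'j')
Last column: FReln$guj
Original string S is at sorted index 5

Answer: FReln$guj
5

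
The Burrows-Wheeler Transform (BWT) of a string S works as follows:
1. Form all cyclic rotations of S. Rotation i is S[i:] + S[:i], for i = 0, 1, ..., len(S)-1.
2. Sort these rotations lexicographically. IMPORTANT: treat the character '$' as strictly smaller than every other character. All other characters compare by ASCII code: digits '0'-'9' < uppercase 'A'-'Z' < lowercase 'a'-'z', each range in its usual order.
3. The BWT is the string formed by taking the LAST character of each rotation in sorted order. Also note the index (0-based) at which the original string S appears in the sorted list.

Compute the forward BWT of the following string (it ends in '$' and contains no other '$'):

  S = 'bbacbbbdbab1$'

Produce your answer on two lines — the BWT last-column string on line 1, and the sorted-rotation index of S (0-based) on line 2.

All 13 rotations (rotation i = S[i:]+S[:i]):
  rot[0] = bbacbbbdbab1$
  rot[1] = bacbbbdbab1$b
  rot[2] = acbbbdbab1$bb
  rot[3] = cbbbdbab1$bba
  rot[4] = bbbdbab1$bbac
  rot[5] = bbdbab1$bbacb
  rot[6] = bdbab1$bbacbb
  rot[7] = dbab1$bbacbbb
  rot[8] = bab1$bbacbbbd
  rot[9] = ab1$bbacbbbdb
  rot[10] = b1$bbacbbbdba
  rot[11] = 1$bbacbbbdbab
  rot[12] = $bbacbbbdbab1
Sorted (with $ < everything):
  sorted[0] = $bbacbbbdbab1  (last char: '1')
  sorted[1] = 1$bbacbbbdbab  (last char: 'b')
  sorted[2] = ab1$bbacbbbdb  (last char: 'b')
  sorted[3] = acbbbdbab1$bb  (last char: 'b')
  sorted[4] = b1$bbacbbbdba  (last char: 'a')
  sorted[5] = bab1$bbacbbbd  (last char: 'd')
  sorted[6] = bacbbbdbab1$b  (last char: 'b')
  sorted[7] = bbacbbbdbab1$  (last char: '$')
  sorted[8] = bbbdbab1$bbac  (last char: 'c')
  sorted[9] = bbdbab1$bbacb  (last char: 'b')
  sorted[10] = bdbab1$bbacbb  (last char: 'b')
  sorted[11] = cbbbdbab1$bba  (last char: 'a')
  sorted[12] = dbab1$bbacbbb  (last char: 'b')
Last column: 1bbbadb$cbbab
Original string S is at sorted index 7

Answer: 1bbbadb$cbbab
7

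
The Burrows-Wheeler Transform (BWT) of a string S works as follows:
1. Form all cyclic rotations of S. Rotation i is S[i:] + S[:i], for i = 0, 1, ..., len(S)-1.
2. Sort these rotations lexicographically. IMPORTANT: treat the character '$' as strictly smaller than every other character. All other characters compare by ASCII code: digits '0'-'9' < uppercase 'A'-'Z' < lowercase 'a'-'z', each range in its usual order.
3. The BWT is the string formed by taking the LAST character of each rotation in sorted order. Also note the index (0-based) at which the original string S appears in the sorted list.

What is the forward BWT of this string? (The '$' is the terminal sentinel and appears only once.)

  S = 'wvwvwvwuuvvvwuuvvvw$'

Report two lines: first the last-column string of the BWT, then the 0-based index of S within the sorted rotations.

Answer: wwwuuuuvvvvwwwvvvvv$
19

Derivation:
All 20 rotations (rotation i = S[i:]+S[:i]):
  rot[0] = wvwvwvwuuvvvwuuvvvw$
  rot[1] = vwvwvwuuvvvwuuvvvw$w
  rot[2] = wvwvwuuvvvwuuvvvw$wv
  rot[3] = vwvwuuvvvwuuvvvw$wvw
  rot[4] = wvwuuvvvwuuvvvw$wvwv
  rot[5] = vwuuvvvwuuvvvw$wvwvw
  rot[6] = wuuvvvwuuvvvw$wvwvwv
  rot[7] = uuvvvwuuvvvw$wvwvwvw
  rot[8] = uvvvwuuvvvw$wvwvwvwu
  rot[9] = vvvwuuvvvw$wvwvwvwuu
  rot[10] = vvwuuvvvw$wvwvwvwuuv
  rot[11] = vwuuvvvw$wvwvwvwuuvv
  rot[12] = wuuvvvw$wvwvwvwuuvvv
  rot[13] = uuvvvw$wvwvwvwuuvvvw
  rot[14] = uvvvw$wvwvwvwuuvvvwu
  rot[15] = vvvw$wvwvwvwuuvvvwuu
  rot[16] = vvw$wvwvwvwuuvvvwuuv
  rot[17] = vw$wvwvwvwuuvvvwuuvv
  rot[18] = w$wvwvwvwuuvvvwuuvvv
  rot[19] = $wvwvwvwuuvvvwuuvvvw
Sorted (with $ < everything):
  sorted[0] = $wvwvwvwuuvvvwuuvvvw  (last char: 'w')
  sorted[1] = uuvvvw$wvwvwvwuuvvvw  (last char: 'w')
  sorted[2] = uuvvvwuuvvvw$wvwvwvw  (last char: 'w')
  sorted[3] = uvvvw$wvwvwvwuuvvvwu  (last char: 'u')
  sorted[4] = uvvvwuuvvvw$wvwvwvwu  (last char: 'u')
  sorted[5] = vvvw$wvwvwvwuuvvvwuu  (last char: 'u')
  sorted[6] = vvvwuuvvvw$wvwvwvwuu  (last char: 'u')
  sorted[7] = vvw$wvwvwvwuuvvvwuuv  (last char: 'v')
  sorted[8] = vvwuuvvvw$wvwvwvwuuv  (last char: 'v')
  sorted[9] = vw$wvwvwvwuuvvvwuuvv  (last char: 'v')
  sorted[10] = vwuuvvvw$wvwvwvwuuvv  (last char: 'v')
  sorted[11] = vwuuvvvwuuvvvw$wvwvw  (last char: 'w')
  sorted[12] = vwvwuuvvvwuuvvvw$wvw  (last char: 'w')
  sorted[13] = vwvwvwuuvvvwuuvvvw$w  (last char: 'w')
  sorted[14] = w$wvwvwvwuuvvvwuuvvv  (last char: 'v')
  sorted[15] = wuuvvvw$wvwvwvwuuvvv  (last char: 'v')
  sorted[16] = wuuvvvwuuvvvw$wvwvwv  (last char: 'v')
  sorted[17] = wvwuuvvvwuuvvvw$wvwv  (last char: 'v')
  sorted[18] = wvwvwuuvvvwuuvvvw$wv  (last char: 'v')
  sorted[19] = wvwvwvwuuvvvwuuvvvw$  (last char: '$')
Last column: wwwuuuuvvvvwwwvvvvv$
Original string S is at sorted index 19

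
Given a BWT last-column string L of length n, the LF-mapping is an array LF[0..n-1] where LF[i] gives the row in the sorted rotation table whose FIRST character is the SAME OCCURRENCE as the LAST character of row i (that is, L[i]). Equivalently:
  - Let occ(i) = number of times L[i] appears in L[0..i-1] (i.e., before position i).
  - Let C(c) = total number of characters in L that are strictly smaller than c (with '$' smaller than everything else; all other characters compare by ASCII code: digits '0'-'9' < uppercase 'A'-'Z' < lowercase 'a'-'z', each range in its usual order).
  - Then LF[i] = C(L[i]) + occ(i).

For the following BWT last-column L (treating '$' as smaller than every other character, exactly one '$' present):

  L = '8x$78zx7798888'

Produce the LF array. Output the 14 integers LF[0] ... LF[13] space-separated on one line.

Answer: 4 11 0 1 5 13 12 2 3 10 6 7 8 9

Derivation:
Char counts: '$':1, '7':3, '8':6, '9':1, 'x':2, 'z':1
C (first-col start): C('$')=0, C('7')=1, C('8')=4, C('9')=10, C('x')=11, C('z')=13
L[0]='8': occ=0, LF[0]=C('8')+0=4+0=4
L[1]='x': occ=0, LF[1]=C('x')+0=11+0=11
L[2]='$': occ=0, LF[2]=C('$')+0=0+0=0
L[3]='7': occ=0, LF[3]=C('7')+0=1+0=1
L[4]='8': occ=1, LF[4]=C('8')+1=4+1=5
L[5]='z': occ=0, LF[5]=C('z')+0=13+0=13
L[6]='x': occ=1, LF[6]=C('x')+1=11+1=12
L[7]='7': occ=1, LF[7]=C('7')+1=1+1=2
L[8]='7': occ=2, LF[8]=C('7')+2=1+2=3
L[9]='9': occ=0, LF[9]=C('9')+0=10+0=10
L[10]='8': occ=2, LF[10]=C('8')+2=4+2=6
L[11]='8': occ=3, LF[11]=C('8')+3=4+3=7
L[12]='8': occ=4, LF[12]=C('8')+4=4+4=8
L[13]='8': occ=5, LF[13]=C('8')+5=4+5=9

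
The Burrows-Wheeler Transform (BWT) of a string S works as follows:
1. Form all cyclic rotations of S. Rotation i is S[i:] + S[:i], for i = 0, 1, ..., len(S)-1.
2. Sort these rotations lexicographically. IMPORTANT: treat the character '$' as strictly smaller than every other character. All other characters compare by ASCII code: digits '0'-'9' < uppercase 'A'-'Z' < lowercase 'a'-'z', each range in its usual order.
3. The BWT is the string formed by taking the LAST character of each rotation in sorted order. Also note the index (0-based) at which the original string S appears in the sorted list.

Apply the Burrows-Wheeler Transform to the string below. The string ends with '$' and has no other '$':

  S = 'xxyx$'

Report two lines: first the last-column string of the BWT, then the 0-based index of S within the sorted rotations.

All 5 rotations (rotation i = S[i:]+S[:i]):
  rot[0] = xxyx$
  rot[1] = xyx$x
  rot[2] = yx$xx
  rot[3] = x$xxy
  rot[4] = $xxyx
Sorted (with $ < everything):
  sorted[0] = $xxyx  (last char: 'x')
  sorted[1] = x$xxy  (last char: 'y')
  sorted[2] = xxyx$  (last char: '$')
  sorted[3] = xyx$x  (last char: 'x')
  sorted[4] = yx$xx  (last char: 'x')
Last column: xy$xx
Original string S is at sorted index 2

Answer: xy$xx
2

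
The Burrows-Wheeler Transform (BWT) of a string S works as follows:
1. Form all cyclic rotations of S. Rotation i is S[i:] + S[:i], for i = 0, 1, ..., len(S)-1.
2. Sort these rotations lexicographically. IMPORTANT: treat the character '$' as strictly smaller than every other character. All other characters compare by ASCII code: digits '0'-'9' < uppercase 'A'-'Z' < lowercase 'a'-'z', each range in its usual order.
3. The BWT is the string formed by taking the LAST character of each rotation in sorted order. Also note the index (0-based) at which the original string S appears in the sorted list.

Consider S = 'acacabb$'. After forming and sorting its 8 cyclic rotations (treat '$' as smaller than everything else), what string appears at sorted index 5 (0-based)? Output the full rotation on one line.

All 8 rotations (rotation i = S[i:]+S[:i]):
  rot[0] = acacabb$
  rot[1] = cacabb$a
  rot[2] = acabb$ac
  rot[3] = cabb$aca
  rot[4] = abb$acac
  rot[5] = bb$acaca
  rot[6] = b$acacab
  rot[7] = $acacabb
Sorted (with $ < everything):
  sorted[0] = $acacabb
  sorted[1] = abb$acac
  sorted[2] = acabb$ac
  sorted[3] = acacabb$
  sorted[4] = b$acacab
  sorted[5] = bb$acaca
  sorted[6] = cabb$aca
  sorted[7] = cacabb$a
sorted[5] = bb$acaca

Answer: bb$acaca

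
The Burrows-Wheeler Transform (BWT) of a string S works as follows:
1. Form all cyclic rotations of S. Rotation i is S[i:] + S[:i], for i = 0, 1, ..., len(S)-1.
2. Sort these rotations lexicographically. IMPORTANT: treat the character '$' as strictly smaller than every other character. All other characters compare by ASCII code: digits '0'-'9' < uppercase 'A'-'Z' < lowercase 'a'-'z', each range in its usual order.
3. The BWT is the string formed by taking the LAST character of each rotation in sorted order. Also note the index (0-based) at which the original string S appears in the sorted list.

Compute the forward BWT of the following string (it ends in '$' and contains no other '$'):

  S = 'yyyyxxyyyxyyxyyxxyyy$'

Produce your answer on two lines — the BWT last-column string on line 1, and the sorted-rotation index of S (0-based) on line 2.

All 21 rotations (rotation i = S[i:]+S[:i]):
  rot[0] = yyyyxxyyyxyyxyyxxyyy$
  rot[1] = yyyxxyyyxyyxyyxxyyy$y
  rot[2] = yyxxyyyxyyxyyxxyyy$yy
  rot[3] = yxxyyyxyyxyyxxyyy$yyy
  rot[4] = xxyyyxyyxyyxxyyy$yyyy
  rot[5] = xyyyxyyxyyxxyyy$yyyyx
  rot[6] = yyyxyyxyyxxyyy$yyyyxx
  rot[7] = yyxyyxyyxxyyy$yyyyxxy
  rot[8] = yxyyxyyxxyyy$yyyyxxyy
  rot[9] = xyyxyyxxyyy$yyyyxxyyy
  rot[10] = yyxyyxxyyy$yyyyxxyyyx
  rot[11] = yxyyxxyyy$yyyyxxyyyxy
  rot[12] = xyyxxyyy$yyyyxxyyyxyy
  rot[13] = yyxxyyy$yyyyxxyyyxyyx
  rot[14] = yxxyyy$yyyyxxyyyxyyxy
  rot[15] = xxyyy$yyyyxxyyyxyyxyy
  rot[16] = xyyy$yyyyxxyyyxyyxyyx
  rot[17] = yyy$yyyyxxyyyxyyxyyxx
  rot[18] = yy$yyyyxxyyyxyyxyyxxy
  rot[19] = y$yyyyxxyyyxyyxyyxxyy
  rot[20] = $yyyyxxyyyxyyxyyxxyyy
Sorted (with $ < everything):
  sorted[0] = $yyyyxxyyyxyyxyyxxyyy  (last char: 'y')
  sorted[1] = xxyyy$yyyyxxyyyxyyxyy  (last char: 'y')
  sorted[2] = xxyyyxyyxyyxxyyy$yyyy  (last char: 'y')
  sorted[3] = xyyxxyyy$yyyyxxyyyxyy  (last char: 'y')
  sorted[4] = xyyxyyxxyyy$yyyyxxyyy  (last char: 'y')
  sorted[5] = xyyy$yyyyxxyyyxyyxyyx  (last char: 'x')
  sorted[6] = xyyyxyyxyyxxyyy$yyyyx  (last char: 'x')
  sorted[7] = y$yyyyxxyyyxyyxyyxxyy  (last char: 'y')
  sorted[8] = yxxyyy$yyyyxxyyyxyyxy  (last char: 'y')
  sorted[9] = yxxyyyxyyxyyxxyyy$yyy  (last char: 'y')
  sorted[10] = yxyyxxyyy$yyyyxxyyyxy  (last char: 'y')
  sorted[11] = yxyyxyyxxyyy$yyyyxxyy  (last char: 'y')
  sorted[12] = yy$yyyyxxyyyxyyxyyxxy  (last char: 'y')
  sorted[13] = yyxxyyy$yyyyxxyyyxyyx  (last char: 'x')
  sorted[14] = yyxxyyyxyyxyyxxyyy$yy  (last char: 'y')
  sorted[15] = yyxyyxxyyy$yyyyxxyyyx  (last char: 'x')
  sorted[16] = yyxyyxyyxxyyy$yyyyxxy  (last char: 'y')
  sorted[17] = yyy$yyyyxxyyyxyyxyyxx  (last char: 'x')
  sorted[18] = yyyxxyyyxyyxyyxxyyy$y  (last char: 'y')
  sorted[19] = yyyxyyxyyxxyyy$yyyyxx  (last char: 'x')
  sorted[20] = yyyyxxyyyxyyxyyxxyyy$  (last char: '$')
Last column: yyyyyxxyyyyyyxyxyxyx$
Original string S is at sorted index 20

Answer: yyyyyxxyyyyyyxyxyxyx$
20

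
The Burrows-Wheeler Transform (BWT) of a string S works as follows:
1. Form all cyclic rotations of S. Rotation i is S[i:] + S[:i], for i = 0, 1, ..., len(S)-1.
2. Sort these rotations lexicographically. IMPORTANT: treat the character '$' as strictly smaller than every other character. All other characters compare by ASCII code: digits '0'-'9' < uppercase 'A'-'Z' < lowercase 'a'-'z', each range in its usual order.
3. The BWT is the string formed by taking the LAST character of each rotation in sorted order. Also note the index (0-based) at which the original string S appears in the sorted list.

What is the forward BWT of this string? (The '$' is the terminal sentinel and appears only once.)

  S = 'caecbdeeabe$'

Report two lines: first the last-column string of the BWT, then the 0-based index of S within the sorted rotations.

All 12 rotations (rotation i = S[i:]+S[:i]):
  rot[0] = caecbdeeabe$
  rot[1] = aecbdeeabe$c
  rot[2] = ecbdeeabe$ca
  rot[3] = cbdeeabe$cae
  rot[4] = bdeeabe$caec
  rot[5] = deeabe$caecb
  rot[6] = eeabe$caecbd
  rot[7] = eabe$caecbde
  rot[8] = abe$caecbdee
  rot[9] = be$caecbdeea
  rot[10] = e$caecbdeeab
  rot[11] = $caecbdeeabe
Sorted (with $ < everything):
  sorted[0] = $caecbdeeabe  (last char: 'e')
  sorted[1] = abe$caecbdee  (last char: 'e')
  sorted[2] = aecbdeeabe$c  (last char: 'c')
  sorted[3] = bdeeabe$caec  (last char: 'c')
  sorted[4] = be$caecbdeea  (last char: 'a')
  sorted[5] = caecbdeeabe$  (last char: '$')
  sorted[6] = cbdeeabe$cae  (last char: 'e')
  sorted[7] = deeabe$caecb  (last char: 'b')
  sorted[8] = e$caecbdeeab  (last char: 'b')
  sorted[9] = eabe$caecbde  (last char: 'e')
  sorted[10] = ecbdeeabe$ca  (last char: 'a')
  sorted[11] = eeabe$caecbd  (last char: 'd')
Last column: eecca$ebbead
Original string S is at sorted index 5

Answer: eecca$ebbead
5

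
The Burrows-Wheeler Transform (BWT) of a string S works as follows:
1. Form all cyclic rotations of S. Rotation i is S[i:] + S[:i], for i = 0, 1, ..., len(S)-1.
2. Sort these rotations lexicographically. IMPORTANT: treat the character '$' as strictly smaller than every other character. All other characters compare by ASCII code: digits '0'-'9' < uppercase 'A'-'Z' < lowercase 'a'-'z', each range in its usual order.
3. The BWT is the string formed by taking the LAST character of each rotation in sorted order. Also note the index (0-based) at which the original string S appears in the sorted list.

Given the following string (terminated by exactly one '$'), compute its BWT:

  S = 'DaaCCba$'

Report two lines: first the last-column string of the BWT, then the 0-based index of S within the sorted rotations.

All 8 rotations (rotation i = S[i:]+S[:i]):
  rot[0] = DaaCCba$
  rot[1] = aaCCba$D
  rot[2] = aCCba$Da
  rot[3] = CCba$Daa
  rot[4] = Cba$DaaC
  rot[5] = ba$DaaCC
  rot[6] = a$DaaCCb
  rot[7] = $DaaCCba
Sorted (with $ < everything):
  sorted[0] = $DaaCCba  (last char: 'a')
  sorted[1] = CCba$Daa  (last char: 'a')
  sorted[2] = Cba$DaaC  (last char: 'C')
  sorted[3] = DaaCCba$  (last char: '$')
  sorted[4] = a$DaaCCb  (last char: 'b')
  sorted[5] = aCCba$Da  (last char: 'a')
  sorted[6] = aaCCba$D  (last char: 'D')
  sorted[7] = ba$DaaCC  (last char: 'C')
Last column: aaC$baDC
Original string S is at sorted index 3

Answer: aaC$baDC
3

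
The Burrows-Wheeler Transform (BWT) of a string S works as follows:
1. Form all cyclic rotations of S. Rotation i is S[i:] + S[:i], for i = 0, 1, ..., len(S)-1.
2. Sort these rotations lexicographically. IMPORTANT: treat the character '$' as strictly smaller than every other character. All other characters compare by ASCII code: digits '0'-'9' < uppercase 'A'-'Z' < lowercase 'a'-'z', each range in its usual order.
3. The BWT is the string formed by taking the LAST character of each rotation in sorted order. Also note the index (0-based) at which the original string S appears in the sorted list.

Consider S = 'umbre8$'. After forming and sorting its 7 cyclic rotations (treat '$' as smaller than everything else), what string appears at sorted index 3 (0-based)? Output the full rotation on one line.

Answer: e8$umbr

Derivation:
All 7 rotations (rotation i = S[i:]+S[:i]):
  rot[0] = umbre8$
  rot[1] = mbre8$u
  rot[2] = bre8$um
  rot[3] = re8$umb
  rot[4] = e8$umbr
  rot[5] = 8$umbre
  rot[6] = $umbre8
Sorted (with $ < everything):
  sorted[0] = $umbre8
  sorted[1] = 8$umbre
  sorted[2] = bre8$um
  sorted[3] = e8$umbr
  sorted[4] = mbre8$u
  sorted[5] = re8$umb
  sorted[6] = umbre8$
sorted[3] = e8$umbr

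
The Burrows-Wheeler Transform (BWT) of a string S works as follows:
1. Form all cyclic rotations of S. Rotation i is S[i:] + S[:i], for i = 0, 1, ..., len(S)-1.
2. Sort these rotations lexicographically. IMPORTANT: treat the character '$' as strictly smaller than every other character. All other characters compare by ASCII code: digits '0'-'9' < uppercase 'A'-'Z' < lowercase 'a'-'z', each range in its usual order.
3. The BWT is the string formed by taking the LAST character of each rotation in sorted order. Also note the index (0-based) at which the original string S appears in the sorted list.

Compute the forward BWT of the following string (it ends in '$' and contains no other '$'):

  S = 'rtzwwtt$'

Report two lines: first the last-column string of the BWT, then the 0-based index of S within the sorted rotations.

Answer: t$twrwzt
1

Derivation:
All 8 rotations (rotation i = S[i:]+S[:i]):
  rot[0] = rtzwwtt$
  rot[1] = tzwwtt$r
  rot[2] = zwwtt$rt
  rot[3] = wwtt$rtz
  rot[4] = wtt$rtzw
  rot[5] = tt$rtzww
  rot[6] = t$rtzwwt
  rot[7] = $rtzwwtt
Sorted (with $ < everything):
  sorted[0] = $rtzwwtt  (last char: 't')
  sorted[1] = rtzwwtt$  (last char: '$')
  sorted[2] = t$rtzwwt  (last char: 't')
  sorted[3] = tt$rtzww  (last char: 'w')
  sorted[4] = tzwwtt$r  (last char: 'r')
  sorted[5] = wtt$rtzw  (last char: 'w')
  sorted[6] = wwtt$rtz  (last char: 'z')
  sorted[7] = zwwtt$rt  (last char: 't')
Last column: t$twrwzt
Original string S is at sorted index 1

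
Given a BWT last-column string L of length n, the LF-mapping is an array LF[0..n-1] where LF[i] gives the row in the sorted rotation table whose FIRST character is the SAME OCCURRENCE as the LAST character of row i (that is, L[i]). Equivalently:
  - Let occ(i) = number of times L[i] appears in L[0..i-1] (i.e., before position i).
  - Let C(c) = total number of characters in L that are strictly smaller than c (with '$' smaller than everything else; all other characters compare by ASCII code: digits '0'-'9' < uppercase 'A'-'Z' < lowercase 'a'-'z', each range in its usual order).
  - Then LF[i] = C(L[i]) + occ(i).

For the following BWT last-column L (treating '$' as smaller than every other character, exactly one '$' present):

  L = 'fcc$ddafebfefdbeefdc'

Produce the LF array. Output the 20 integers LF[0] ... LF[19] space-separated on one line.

Char counts: '$':1, 'a':1, 'b':2, 'c':3, 'd':4, 'e':4, 'f':5
C (first-col start): C('$')=0, C('a')=1, C('b')=2, C('c')=4, C('d')=7, C('e')=11, C('f')=15
L[0]='f': occ=0, LF[0]=C('f')+0=15+0=15
L[1]='c': occ=0, LF[1]=C('c')+0=4+0=4
L[2]='c': occ=1, LF[2]=C('c')+1=4+1=5
L[3]='$': occ=0, LF[3]=C('$')+0=0+0=0
L[4]='d': occ=0, LF[4]=C('d')+0=7+0=7
L[5]='d': occ=1, LF[5]=C('d')+1=7+1=8
L[6]='a': occ=0, LF[6]=C('a')+0=1+0=1
L[7]='f': occ=1, LF[7]=C('f')+1=15+1=16
L[8]='e': occ=0, LF[8]=C('e')+0=11+0=11
L[9]='b': occ=0, LF[9]=C('b')+0=2+0=2
L[10]='f': occ=2, LF[10]=C('f')+2=15+2=17
L[11]='e': occ=1, LF[11]=C('e')+1=11+1=12
L[12]='f': occ=3, LF[12]=C('f')+3=15+3=18
L[13]='d': occ=2, LF[13]=C('d')+2=7+2=9
L[14]='b': occ=1, LF[14]=C('b')+1=2+1=3
L[15]='e': occ=2, LF[15]=C('e')+2=11+2=13
L[16]='e': occ=3, LF[16]=C('e')+3=11+3=14
L[17]='f': occ=4, LF[17]=C('f')+4=15+4=19
L[18]='d': occ=3, LF[18]=C('d')+3=7+3=10
L[19]='c': occ=2, LF[19]=C('c')+2=4+2=6

Answer: 15 4 5 0 7 8 1 16 11 2 17 12 18 9 3 13 14 19 10 6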